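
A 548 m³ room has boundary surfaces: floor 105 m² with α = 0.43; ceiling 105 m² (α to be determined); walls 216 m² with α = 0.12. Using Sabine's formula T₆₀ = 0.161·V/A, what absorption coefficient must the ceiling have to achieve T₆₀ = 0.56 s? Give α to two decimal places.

A = 0.161·V/T₆₀ = 0.161·548/0.56 = 157.55 m² sabins.
Absorption from the other surfaces = 105·0.43 + 216·0.12 = 71.07 m², so the ceiling must supply 86.48 m² over 105 m².
α = 86.48/105 = 0.824.

0.82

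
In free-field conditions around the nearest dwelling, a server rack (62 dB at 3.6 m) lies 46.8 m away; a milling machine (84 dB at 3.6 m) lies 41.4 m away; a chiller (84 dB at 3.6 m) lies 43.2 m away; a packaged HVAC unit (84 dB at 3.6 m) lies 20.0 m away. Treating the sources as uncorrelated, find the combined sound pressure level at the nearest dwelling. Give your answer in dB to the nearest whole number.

71 dB

First find each source's level at the receiver (point-source: −20·log₁₀(r/r_ref)), then combine on an intensity basis.
server rack: 62 − 20·log₁₀(46.8/3.6) = 62 − 22.28 = 39.72 dB.
milling machine: 84 − 20·log₁₀(41.4/3.6) = 84 − 21.21 = 62.79 dB.
chiller: 84 − 20·log₁₀(43.2/3.6) = 84 − 21.58 = 62.42 dB.
packaged HVAC unit: 84 − 20·log₁₀(20.0/3.6) = 84 − 14.89 = 69.11 dB.
Σ 10^(L/10) = 1.179e+07 → L_total = 10·log₁₀(1.179e+07) = 70.72 dB.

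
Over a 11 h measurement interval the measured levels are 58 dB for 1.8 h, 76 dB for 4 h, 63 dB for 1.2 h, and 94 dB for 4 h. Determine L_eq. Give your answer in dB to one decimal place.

L_eq = 10·log₁₀[(1/T)·Σ tᵢ·10^(Lᵢ/10)] with T = 11 h.
Σ tᵢ·10^(Lᵢ/10) = 1.8·10^(58/10) + 4·10^(76/10) + 1.2·10^(63/10) + 4·10^(94/10) = 1.021e+10.
L_eq = 10·log₁₀(1.021e+10/11) = 89.68 dB.

89.7 dB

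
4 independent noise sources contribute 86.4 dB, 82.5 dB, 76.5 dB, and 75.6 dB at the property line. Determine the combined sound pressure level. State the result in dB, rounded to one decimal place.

88.4 dB

Incoherent sources combine by intensity addition: L_total = 10·log₁₀(Σ 10^(L_i/10)).
Σ 10^(L/10) = 10^(86.4/10) + 10^(82.5/10) + 10^(76.5/10) + 10^(75.6/10) = 6.953e+08.
L_total = 10·log₁₀(6.953e+08) = 88.42 dB.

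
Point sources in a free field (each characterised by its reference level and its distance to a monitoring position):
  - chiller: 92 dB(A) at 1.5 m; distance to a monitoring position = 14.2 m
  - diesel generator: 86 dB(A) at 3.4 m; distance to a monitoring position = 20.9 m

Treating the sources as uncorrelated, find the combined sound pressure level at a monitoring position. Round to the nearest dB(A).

75 dB(A)

Apply inverse-square spreading to bring every level to the receiver, then sum 10^(L/10).
chiller: 92 − 20·log₁₀(14.2/1.5) = 92 − 19.52 = 72.48 dB(A).
diesel generator: 86 − 20·log₁₀(20.9/3.4) = 86 − 15.77 = 70.23 dB(A).
Σ 10^(L/10) = 2.822e+07 → L_total = 10·log₁₀(2.822e+07) = 74.51 dB(A).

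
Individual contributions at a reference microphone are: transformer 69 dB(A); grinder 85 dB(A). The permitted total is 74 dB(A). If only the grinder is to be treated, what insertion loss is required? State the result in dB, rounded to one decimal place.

12.7 dB

Everything except the grinder sums to 10^(69/10) = 7.943e+06 in linear terms, 69.00 dB(A).
The limit corresponds to 10^(74/10) = 2.512e+07; subtracting the fixed part leaves 1.718e+07 for the grinder, i.e. 72.35 dB(A).
Required insertion loss = 85 − 72.35 = 12.65 dB.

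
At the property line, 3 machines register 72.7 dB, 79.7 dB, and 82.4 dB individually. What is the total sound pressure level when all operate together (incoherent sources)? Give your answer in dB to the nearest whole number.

85 dB

For uncorrelated sources the intensities add, so convert each level to linear form, sum, and take 10·log₁₀ of the total.
Σ 10^(L/10) = 10^(72.7/10) + 10^(79.7/10) + 10^(82.4/10) = 2.857e+08.
L_total = 10·log₁₀(2.857e+08) = 84.56 dB.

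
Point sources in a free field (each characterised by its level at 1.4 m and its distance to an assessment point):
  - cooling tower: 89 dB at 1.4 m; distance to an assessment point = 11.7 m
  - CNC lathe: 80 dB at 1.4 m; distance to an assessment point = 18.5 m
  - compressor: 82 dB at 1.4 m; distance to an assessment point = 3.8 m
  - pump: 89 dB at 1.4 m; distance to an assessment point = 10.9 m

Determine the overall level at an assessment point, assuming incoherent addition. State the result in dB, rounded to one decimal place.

Propagate each source to the receiver with L = L_ref − 20·log₁₀(r/r_ref), then add intensities.
cooling tower: 89 − 20·log₁₀(11.7/1.4) = 89 − 18.44 = 70.56 dB.
CNC lathe: 80 − 20·log₁₀(18.5/1.4) = 80 − 22.42 = 57.58 dB.
compressor: 82 − 20·log₁₀(3.8/1.4) = 82 − 8.67 = 73.33 dB.
pump: 89 − 20·log₁₀(10.9/1.4) = 89 − 17.83 = 71.17 dB.
Σ 10^(L/10) = 4.656e+07 → L_total = 10·log₁₀(4.656e+07) = 76.68 dB.

76.7 dB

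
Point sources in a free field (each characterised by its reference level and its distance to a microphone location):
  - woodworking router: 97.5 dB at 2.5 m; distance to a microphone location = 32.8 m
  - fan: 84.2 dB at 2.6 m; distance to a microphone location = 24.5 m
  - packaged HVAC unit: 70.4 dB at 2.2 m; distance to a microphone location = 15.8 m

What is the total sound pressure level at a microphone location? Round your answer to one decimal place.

Propagate each source to the receiver with L = L_ref − 20·log₁₀(r/r_ref), then add intensities.
woodworking router: 97.5 − 20·log₁₀(32.8/2.5) = 97.5 − 22.36 = 75.14 dB.
fan: 84.2 − 20·log₁₀(24.5/2.6) = 84.2 − 19.48 = 64.72 dB.
packaged HVAC unit: 70.4 − 20·log₁₀(15.8/2.2) = 70.4 − 17.12 = 53.28 dB.
Σ 10^(L/10) = 3.584e+07 → L_total = 10·log₁₀(3.584e+07) = 75.54 dB.

75.5 dB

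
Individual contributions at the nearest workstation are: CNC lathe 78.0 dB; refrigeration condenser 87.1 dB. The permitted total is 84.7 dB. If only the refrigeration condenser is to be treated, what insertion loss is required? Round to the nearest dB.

Fixed contribution from the other source: Σ 10^(L/10) = 10^(78.0/10) = 6.310e+07 (78.00 dB).
To meet 84.7 dB overall, the treated refrigeration condenser may contribute at most 10^(84.7/10) − 6.310e+07 = 2.320e+08, i.e. 83.66 dB.
Required insertion loss = 87.1 − 83.66 = 3.44 dB.

3 dB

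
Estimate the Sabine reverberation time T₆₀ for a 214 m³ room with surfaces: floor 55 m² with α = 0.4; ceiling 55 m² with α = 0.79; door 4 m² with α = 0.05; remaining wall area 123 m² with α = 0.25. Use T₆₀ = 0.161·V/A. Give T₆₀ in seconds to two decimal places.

0.36 s

Total absorption A = 55·0.4 + 55·0.79 + 4·0.05 + 123·0.25 = 96.40 m² sabins.
T₆₀ = 0.161·V/A = 0.161·214/96.40 = 0.357 s.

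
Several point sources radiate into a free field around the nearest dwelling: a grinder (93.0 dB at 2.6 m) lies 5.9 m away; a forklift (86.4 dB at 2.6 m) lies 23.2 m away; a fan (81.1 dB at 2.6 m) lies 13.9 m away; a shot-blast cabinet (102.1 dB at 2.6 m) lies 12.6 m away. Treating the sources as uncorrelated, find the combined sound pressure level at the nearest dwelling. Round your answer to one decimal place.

90.4 dB

Propagate each source to the receiver with L = L_ref − 20·log₁₀(r/r_ref), then add intensities.
grinder: 93.0 − 20·log₁₀(5.9/2.6) = 93.0 − 7.12 = 85.88 dB.
forklift: 86.4 − 20·log₁₀(23.2/2.6) = 86.4 − 19.01 = 67.39 dB.
fan: 81.1 − 20·log₁₀(13.9/2.6) = 81.1 − 14.56 = 66.54 dB.
shot-blast cabinet: 102.1 − 20·log₁₀(12.6/2.6) = 102.1 − 13.71 = 88.39 dB.
Σ 10^(L/10) = 1.088e+09 → L_total = 10·log₁₀(1.088e+09) = 90.37 dB.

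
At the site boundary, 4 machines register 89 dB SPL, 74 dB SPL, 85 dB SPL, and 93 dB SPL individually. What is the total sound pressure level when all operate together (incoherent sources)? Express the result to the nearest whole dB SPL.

For uncorrelated sources the intensities add, so convert each level to linear form, sum, and take 10·log₁₀ of the total.
Σ 10^(L/10) = 10^(89/10) + 10^(74/10) + 10^(85/10) + 10^(93/10) = 3.131e+09.
L_total = 10·log₁₀(3.131e+09) = 94.96 dB SPL.

95 dB SPL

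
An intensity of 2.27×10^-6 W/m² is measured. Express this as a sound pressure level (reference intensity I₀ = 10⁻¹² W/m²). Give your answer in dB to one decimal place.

Dividing by I₀ shifts the exponent by 12: I/I₀ = 2.27×10^6.
L = 10·(0.3560 + 6) = 63.56 dB.

63.6 dB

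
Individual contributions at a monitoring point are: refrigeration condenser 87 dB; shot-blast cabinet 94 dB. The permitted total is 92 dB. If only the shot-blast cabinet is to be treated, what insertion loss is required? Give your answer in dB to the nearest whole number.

Fixed contribution from the other source: Σ 10^(L/10) = 10^(87/10) = 5.012e+08 (87.00 dB).
To meet 92 dB overall, the treated shot-blast cabinet may contribute at most 10^(92/10) − 5.012e+08 = 1.084e+09, i.e. 90.35 dB.
So the shot-blast cabinet must be reduced from 94 to 90.35 dB: IL = 3.65 dB.

4 dB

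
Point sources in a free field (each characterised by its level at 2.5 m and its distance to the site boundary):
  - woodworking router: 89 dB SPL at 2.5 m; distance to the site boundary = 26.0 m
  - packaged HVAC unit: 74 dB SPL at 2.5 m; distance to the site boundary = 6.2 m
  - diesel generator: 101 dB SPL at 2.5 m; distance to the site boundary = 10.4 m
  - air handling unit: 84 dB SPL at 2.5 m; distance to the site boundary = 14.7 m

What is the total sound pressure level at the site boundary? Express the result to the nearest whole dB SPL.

Apply inverse-square spreading to bring every level to the receiver, then sum 10^(L/10).
woodworking router: 89 − 20·log₁₀(26.0/2.5) = 89 − 20.34 = 68.66 dB SPL.
packaged HVAC unit: 74 − 20·log₁₀(6.2/2.5) = 74 − 7.89 = 66.11 dB SPL.
diesel generator: 101 − 20·log₁₀(10.4/2.5) = 101 − 12.38 = 88.62 dB SPL.
air handling unit: 84 − 20·log₁₀(14.7/2.5) = 84 − 15.39 = 68.61 dB SPL.
Σ 10^(L/10) = 7.462e+08 → L_total = 10·log₁₀(7.462e+08) = 88.73 dB SPL.

89 dB SPL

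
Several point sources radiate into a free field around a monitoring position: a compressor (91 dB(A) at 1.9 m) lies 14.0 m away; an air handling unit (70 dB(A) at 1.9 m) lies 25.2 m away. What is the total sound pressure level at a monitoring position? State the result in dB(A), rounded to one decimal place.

73.7 dB(A)

Apply inverse-square spreading to bring every level to the receiver, then sum 10^(L/10).
compressor: 91 − 20·log₁₀(14.0/1.9) = 91 − 17.35 = 73.65 dB(A).
air handling unit: 70 − 20·log₁₀(25.2/1.9) = 70 − 22.45 = 47.55 dB(A).
Σ 10^(L/10) = 2.324e+07 → L_total = 10·log₁₀(2.324e+07) = 73.66 dB(A).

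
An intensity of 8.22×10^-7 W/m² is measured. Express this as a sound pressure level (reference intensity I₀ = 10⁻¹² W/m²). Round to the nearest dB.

59 dB

Dividing by I₀ shifts the exponent by 12: I/I₀ = 8.22×10^5.
L = 10·(0.9149 + 5) = 59.15 dB.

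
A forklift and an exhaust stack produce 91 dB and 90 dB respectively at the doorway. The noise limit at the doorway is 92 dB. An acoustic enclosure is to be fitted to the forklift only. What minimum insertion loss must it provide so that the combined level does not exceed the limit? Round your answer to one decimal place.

3.3 dB

Fixed contribution from the other source: Σ 10^(L/10) = 10^(90/10) = 1.000e+09 (90.00 dB).
The limit corresponds to 10^(92/10) = 1.585e+09; subtracting the fixed part leaves 5.849e+08 for the forklift, i.e. 87.67 dB.
So the forklift must be reduced from 91 to 87.67 dB: IL = 3.33 dB.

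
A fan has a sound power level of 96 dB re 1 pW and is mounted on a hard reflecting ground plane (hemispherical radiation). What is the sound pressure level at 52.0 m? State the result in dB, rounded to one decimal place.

L_p = L_w − 10·log₁₀(2π·r²) with r = 52.0 m.
2π·r² = 1.699e+04 m², 10·log₁₀ of that is 42.302 dB.
L_p = 96 − 42.302 = 53.70 dB.

53.7 dB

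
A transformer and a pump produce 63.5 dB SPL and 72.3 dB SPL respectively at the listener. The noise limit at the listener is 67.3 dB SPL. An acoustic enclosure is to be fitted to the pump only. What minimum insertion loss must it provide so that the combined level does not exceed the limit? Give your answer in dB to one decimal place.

7.3 dB

Fixed contribution from the other source: Σ 10^(L/10) = 10^(63.5/10) = 2.239e+06 (63.50 dB SPL).
To meet 67.3 dB SPL overall, the treated pump may contribute at most 10^(67.3/10) − 2.239e+06 = 3.132e+06, i.e. 64.96 dB SPL.
Required insertion loss = 72.3 − 64.96 = 7.34 dB.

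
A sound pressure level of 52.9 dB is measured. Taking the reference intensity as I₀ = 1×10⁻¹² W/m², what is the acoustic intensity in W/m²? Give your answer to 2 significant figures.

1.9e-07 W/m²

I/I₀ = 10^(52.9/10) = 1.95e+05, so I = 1.95e+05 × 10⁻¹² W/m².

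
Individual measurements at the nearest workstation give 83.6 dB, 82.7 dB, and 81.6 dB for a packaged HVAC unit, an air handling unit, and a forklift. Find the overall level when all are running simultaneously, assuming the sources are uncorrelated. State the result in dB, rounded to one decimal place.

87.5 dB

Incoherent sources combine by intensity addition: L_total = 10·log₁₀(Σ 10^(L_i/10)).
Σ 10^(L/10) = 10^(83.6/10) + 10^(82.7/10) + 10^(81.6/10) = 5.598e+08.
L_total = 10·log₁₀(5.598e+08) = 87.48 dB.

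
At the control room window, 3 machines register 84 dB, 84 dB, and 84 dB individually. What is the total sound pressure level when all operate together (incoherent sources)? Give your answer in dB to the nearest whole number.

For uncorrelated sources the intensities add, so convert each level to linear form, sum, and take 10·log₁₀ of the total.
Σ 10^(L/10) = 10^(84/10) + 10^(84/10) + 10^(84/10) = 7.536e+08.
L_total = 10·log₁₀(7.536e+08) = 88.77 dB.

89 dB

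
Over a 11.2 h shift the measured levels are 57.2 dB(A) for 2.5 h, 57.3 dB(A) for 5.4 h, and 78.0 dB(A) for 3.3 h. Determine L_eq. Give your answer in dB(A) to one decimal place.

The energy average is taken in the linear domain: L_eq = 10·log₁₀[(Σ tᵢ·10^(Lᵢ/10))/T], T = 11.2 h.
Σ tᵢ·10^(Lᵢ/10) = 2.5·10^(57.2/10) + 5.4·10^(57.3/10) + 3.3·10^(78.0/10) = 2.124e+08.
L_eq = 10·log₁₀(2.124e+08/11.2) = 72.78 dB(A).

72.8 dB(A)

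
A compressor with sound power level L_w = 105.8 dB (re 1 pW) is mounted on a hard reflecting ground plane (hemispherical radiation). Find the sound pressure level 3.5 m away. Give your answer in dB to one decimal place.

86.9 dB

Free-field hemispherical radiation: L_p = L_w − 10·log₁₀(2π·r²), r = 3.5 m.
2π·r² = 76.97 m², 10·log₁₀ of that is 18.863 dB.
L_p = 105.8 − 18.863 = 86.94 dB.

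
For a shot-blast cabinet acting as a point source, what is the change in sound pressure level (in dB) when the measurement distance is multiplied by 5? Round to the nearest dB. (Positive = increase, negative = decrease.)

Point-source spreading: ΔL = −20·log₁₀(r₂/r₁).
ΔL = −20·log₁₀(5) = -13.98 dB.

-14 dB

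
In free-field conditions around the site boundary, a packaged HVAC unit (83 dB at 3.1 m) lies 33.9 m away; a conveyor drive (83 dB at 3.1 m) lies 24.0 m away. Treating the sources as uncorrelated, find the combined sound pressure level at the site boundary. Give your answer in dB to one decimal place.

Apply inverse-square spreading to bring every level to the receiver, then sum 10^(L/10).
packaged HVAC unit: 83 − 20·log₁₀(33.9/3.1) = 83 − 20.78 = 62.22 dB.
conveyor drive: 83 − 20·log₁₀(24.0/3.1) = 83 − 17.78 = 65.22 dB.
Σ 10^(L/10) = 4.997e+06 → L_total = 10·log₁₀(4.997e+06) = 66.99 dB.

67.0 dB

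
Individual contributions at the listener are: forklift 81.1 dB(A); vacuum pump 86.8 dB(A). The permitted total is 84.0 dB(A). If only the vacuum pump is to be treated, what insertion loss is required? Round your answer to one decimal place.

Everything except the vacuum pump sums to 10^(81.1/10) = 1.288e+08 in linear terms, 81.10 dB(A).
To meet 84.0 dB(A) overall, the treated vacuum pump may contribute at most 10^(84.0/10) − 1.288e+08 = 1.224e+08, i.e. 80.88 dB(A).
So the vacuum pump must be reduced from 86.8 to 80.88 dB(A): IL = 5.92 dB.

5.9 dB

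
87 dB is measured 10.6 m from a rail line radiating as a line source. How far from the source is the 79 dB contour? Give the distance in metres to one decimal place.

66.9 m

The 8.0 dB drop corresponds to a distance ratio of 10^(8.0/10) for a line source.
r₂ = 10.6·10^((87−79)/10) = 10.6·10^(8.0/10) = 66.88 m.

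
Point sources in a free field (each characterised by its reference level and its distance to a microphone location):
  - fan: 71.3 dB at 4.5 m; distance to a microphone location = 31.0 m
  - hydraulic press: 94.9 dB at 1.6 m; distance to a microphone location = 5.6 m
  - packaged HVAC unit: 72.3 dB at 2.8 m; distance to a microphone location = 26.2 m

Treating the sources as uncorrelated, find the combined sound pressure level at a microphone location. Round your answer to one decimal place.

First find each source's level at the receiver (point-source: −20·log₁₀(r/r_ref)), then combine on an intensity basis.
fan: 71.3 − 20·log₁₀(31.0/4.5) = 71.3 − 16.76 = 54.54 dB.
hydraulic press: 94.9 − 20·log₁₀(5.6/1.6) = 94.9 − 10.88 = 84.02 dB.
packaged HVAC unit: 72.3 − 20·log₁₀(26.2/2.8) = 72.3 − 19.42 = 52.88 dB.
Σ 10^(L/10) = 2.527e+08 → L_total = 10·log₁₀(2.527e+08) = 84.03 dB.

84.0 dB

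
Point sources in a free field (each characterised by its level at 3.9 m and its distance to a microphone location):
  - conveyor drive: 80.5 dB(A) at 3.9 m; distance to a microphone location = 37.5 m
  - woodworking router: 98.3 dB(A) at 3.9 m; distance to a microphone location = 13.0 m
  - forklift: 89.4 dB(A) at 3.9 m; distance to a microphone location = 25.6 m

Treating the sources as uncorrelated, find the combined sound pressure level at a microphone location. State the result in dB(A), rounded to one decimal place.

88.0 dB(A)

Apply inverse-square spreading to bring every level to the receiver, then sum 10^(L/10).
conveyor drive: 80.5 − 20·log₁₀(37.5/3.9) = 80.5 − 19.66 = 60.84 dB(A).
woodworking router: 98.3 − 20·log₁₀(13.0/3.9) = 98.3 − 10.46 = 87.84 dB(A).
forklift: 89.4 − 20·log₁₀(25.6/3.9) = 89.4 − 16.34 = 73.06 dB(A).
Σ 10^(L/10) = 6.299e+08 → L_total = 10·log₁₀(6.299e+08) = 87.99 dB(A).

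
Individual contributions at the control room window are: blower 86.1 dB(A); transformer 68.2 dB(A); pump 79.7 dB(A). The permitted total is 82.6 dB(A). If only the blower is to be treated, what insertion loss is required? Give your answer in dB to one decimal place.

7.0 dB

Fixed contribution from the other sources: Σ 10^(L/10) = 10^(68.2/10) + 10^(79.7/10) = 9.993e+07 (80.00 dB(A)).
The limit corresponds to 10^(82.6/10) = 1.820e+08; subtracting the fixed part leaves 8.204e+07 for the blower, i.e. 79.14 dB(A).
Required insertion loss = 86.1 − 79.14 = 6.96 dB.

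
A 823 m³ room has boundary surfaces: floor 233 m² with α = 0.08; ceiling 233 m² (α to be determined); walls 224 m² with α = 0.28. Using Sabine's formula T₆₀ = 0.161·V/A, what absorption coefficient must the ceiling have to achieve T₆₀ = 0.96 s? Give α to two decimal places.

A = 0.161·V/T₆₀ = 0.161·823/0.96 = 138.02 m² sabins.
Absorption from the other surfaces = 233·0.08 + 224·0.28 = 81.36 m², so the ceiling must supply 56.66 m² over 233 m².
α = 56.66/233 = 0.243.

0.24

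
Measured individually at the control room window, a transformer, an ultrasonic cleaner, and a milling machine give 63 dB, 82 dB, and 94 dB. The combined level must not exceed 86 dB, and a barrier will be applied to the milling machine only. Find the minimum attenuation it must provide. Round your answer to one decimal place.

Everything except the milling machine sums to 10^(63/10) + 10^(82/10) = 1.605e+08 in linear terms, 82.05 dB.
To meet 86 dB overall, the treated milling machine may contribute at most 10^(86/10) − 1.605e+08 = 2.376e+08, i.e. 83.76 dB.
Required insertion loss = 94 − 83.76 = 10.24 dB.

10.2 dB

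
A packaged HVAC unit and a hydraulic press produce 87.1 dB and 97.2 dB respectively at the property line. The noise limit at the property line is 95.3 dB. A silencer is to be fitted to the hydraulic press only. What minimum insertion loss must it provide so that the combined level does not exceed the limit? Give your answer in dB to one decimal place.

Fixed contribution from the other source: Σ 10^(L/10) = 10^(87.1/10) = 5.129e+08 (87.10 dB).
The limit corresponds to 10^(95.3/10) = 3.388e+09; subtracting the fixed part leaves 2.876e+09 for the hydraulic press, i.e. 94.59 dB.
So the hydraulic press must be reduced from 97.2 to 94.59 dB: IL = 2.61 dB.

2.6 dB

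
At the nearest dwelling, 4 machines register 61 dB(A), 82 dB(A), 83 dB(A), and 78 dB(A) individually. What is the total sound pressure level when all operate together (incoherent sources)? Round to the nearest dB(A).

Incoherent sources combine by intensity addition: L_total = 10·log₁₀(Σ 10^(L_i/10)).
Σ 10^(L/10) = 10^(61/10) + 10^(82/10) + 10^(83/10) + 10^(78/10) = 4.224e+08.
L_total = 10·log₁₀(4.224e+08) = 86.26 dB(A).

86 dB(A)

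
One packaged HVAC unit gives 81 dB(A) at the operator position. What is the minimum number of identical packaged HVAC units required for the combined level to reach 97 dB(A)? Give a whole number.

40

The shortfall is 97 − 81 = 16.0 dB, and N units add 10·log₁₀ N, so need 10·log₁₀ N ≥ 16.0.
N ≥ 10^(16.0/10) = 39.811, so N = 40.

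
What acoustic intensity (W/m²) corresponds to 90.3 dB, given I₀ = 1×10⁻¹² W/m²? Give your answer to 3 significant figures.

I = I₀·10^(L/10) = 10⁻¹² × 10^(90.3/10) = 10^(-2.970).

0.00107 W/m²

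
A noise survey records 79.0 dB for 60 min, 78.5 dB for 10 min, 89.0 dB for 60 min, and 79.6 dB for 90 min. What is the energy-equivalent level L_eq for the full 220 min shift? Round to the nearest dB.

L_eq = 10·log₁₀[(1/T)·Σ tᵢ·10^(Lᵢ/10)] with T = 220 min.
Σ tᵢ·10^(Lᵢ/10) = 60·10^(79.0/10) + 10·10^(78.5/10) + 60·10^(89.0/10) + 90·10^(79.6/10) = 6.134e+10.
L_eq = 10·log₁₀(6.134e+10/220) = 84.45 dB.

84 dB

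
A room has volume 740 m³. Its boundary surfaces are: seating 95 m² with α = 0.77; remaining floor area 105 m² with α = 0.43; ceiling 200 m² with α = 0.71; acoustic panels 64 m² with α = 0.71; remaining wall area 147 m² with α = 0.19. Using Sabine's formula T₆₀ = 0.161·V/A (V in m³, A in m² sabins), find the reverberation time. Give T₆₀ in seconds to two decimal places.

0.36 s

Summing Sᵢαᵢ: 95·0.77 + 105·0.43 + 200·0.71 + 64·0.71 + 147·0.19 = 333.67 m².
T₆₀ = 0.161·V/A = 0.161·740/333.67 = 0.357 s.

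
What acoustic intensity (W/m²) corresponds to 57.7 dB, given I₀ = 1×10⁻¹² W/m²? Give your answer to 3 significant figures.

5.89e-07 W/m²

I = I₀·10^(L/10) = 10⁻¹² × 10^(57.7/10) = 10^(-6.230).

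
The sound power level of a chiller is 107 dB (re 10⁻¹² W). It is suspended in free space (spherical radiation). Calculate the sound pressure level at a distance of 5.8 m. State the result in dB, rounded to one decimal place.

80.7 dB

Free-field spherical radiation: L_p = L_w − 10·log₁₀(4π·r²), r = 5.8 m.
4π·r² = 422.7 m², 10·log₁₀ of that is 26.261 dB.
L_p = 107 − 26.261 = 80.74 dB.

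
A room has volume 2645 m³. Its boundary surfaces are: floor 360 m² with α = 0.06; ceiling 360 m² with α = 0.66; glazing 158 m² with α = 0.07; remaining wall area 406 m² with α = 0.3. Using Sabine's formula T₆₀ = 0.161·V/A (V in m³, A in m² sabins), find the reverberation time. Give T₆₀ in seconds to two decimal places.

A = Σ Sᵢαᵢ = 360·0.06 + 360·0.66 + 158·0.07 + 406·0.3 = 392.06 m².
T₆₀ = 0.161 × 2645 / 392.06 = 1.086 s.

1.09 s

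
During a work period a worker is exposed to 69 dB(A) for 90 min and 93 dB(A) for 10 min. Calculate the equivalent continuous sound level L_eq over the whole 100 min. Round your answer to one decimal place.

83.2 dB(A)

L_eq = 10·log₁₀[(1/T)·Σ tᵢ·10^(Lᵢ/10)] with T = 100 min.
Σ tᵢ·10^(Lᵢ/10) = 90·10^(69/10) + 10·10^(93/10) = 2.067e+10.
L_eq = 10·log₁₀(2.067e+10/100) = 83.15 dB(A).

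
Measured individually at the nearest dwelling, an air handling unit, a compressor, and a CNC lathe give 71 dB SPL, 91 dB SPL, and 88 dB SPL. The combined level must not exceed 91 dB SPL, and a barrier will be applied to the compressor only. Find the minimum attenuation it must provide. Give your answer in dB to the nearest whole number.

3 dB

Everything except the compressor sums to 10^(71/10) + 10^(88/10) = 6.435e+08 in linear terms, 88.09 dB SPL.
To meet 91 dB SPL overall, the treated compressor may contribute at most 10^(91/10) − 6.435e+08 = 6.154e+08, i.e. 87.89 dB SPL.
So the compressor must be reduced from 91 to 87.89 dB SPL: IL = 3.11 dB.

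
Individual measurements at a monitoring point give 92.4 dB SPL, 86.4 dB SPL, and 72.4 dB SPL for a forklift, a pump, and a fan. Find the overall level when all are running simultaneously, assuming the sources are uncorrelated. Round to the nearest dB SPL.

Incoherent sources combine by intensity addition: L_total = 10·log₁₀(Σ 10^(L_i/10)).
Σ 10^(L/10) = 10^(92.4/10) + 10^(86.4/10) + 10^(72.4/10) = 2.192e+09.
L_total = 10·log₁₀(2.192e+09) = 93.41 dB SPL.

93 dB SPL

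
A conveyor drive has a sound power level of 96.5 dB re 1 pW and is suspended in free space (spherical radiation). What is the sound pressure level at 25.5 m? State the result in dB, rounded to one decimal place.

57.4 dB

L_p = L_w − 10·log₁₀(4π·r²) with r = 25.5 m.
4π·r² = 8171 m², 10·log₁₀ of that is 39.123 dB.
L_p = 96.5 − 39.123 = 57.38 dB.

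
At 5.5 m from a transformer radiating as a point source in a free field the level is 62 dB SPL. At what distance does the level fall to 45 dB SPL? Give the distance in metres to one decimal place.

For a point source L₁ − L₂ = 20·log₁₀(r₂/r₁), so r₂ = r₁·10^((L₁−L₂)/20).
r₂ = 5.5·10^((62−45)/20) = 5.5·10^(17.0/20) = 38.94 m.

38.9 m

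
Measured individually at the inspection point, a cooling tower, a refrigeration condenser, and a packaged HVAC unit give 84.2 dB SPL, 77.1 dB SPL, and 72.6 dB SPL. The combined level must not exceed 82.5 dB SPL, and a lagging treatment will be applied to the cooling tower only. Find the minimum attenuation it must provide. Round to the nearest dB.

4 dB

Everything except the cooling tower sums to 10^(77.1/10) + 10^(72.6/10) = 6.948e+07 in linear terms, 78.42 dB SPL.
The limit corresponds to 10^(82.5/10) = 1.778e+08; subtracting the fixed part leaves 1.083e+08 for the cooling tower, i.e. 80.35 dB SPL.
So the cooling tower must be reduced from 84.2 to 80.35 dB SPL: IL = 3.85 dB.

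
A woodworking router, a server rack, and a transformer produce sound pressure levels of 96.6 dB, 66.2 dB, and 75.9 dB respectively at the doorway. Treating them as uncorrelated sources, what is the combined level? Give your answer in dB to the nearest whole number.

For uncorrelated sources the intensities add, so convert each level to linear form, sum, and take 10·log₁₀ of the total.
Σ 10^(L/10) = 10^(96.6/10) + 10^(66.2/10) + 10^(75.9/10) = 4.614e+09.
L_total = 10·log₁₀(4.614e+09) = 96.64 dB.

97 dB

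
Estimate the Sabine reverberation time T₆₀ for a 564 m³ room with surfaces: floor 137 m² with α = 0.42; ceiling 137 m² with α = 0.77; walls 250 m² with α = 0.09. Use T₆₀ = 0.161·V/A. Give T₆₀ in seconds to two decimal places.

A = Σ Sᵢαᵢ = 137·0.42 + 137·0.77 + 250·0.09 = 185.53 m².
T₆₀ = 0.161 × 564 / 185.53 = 0.489 s.

0.49 s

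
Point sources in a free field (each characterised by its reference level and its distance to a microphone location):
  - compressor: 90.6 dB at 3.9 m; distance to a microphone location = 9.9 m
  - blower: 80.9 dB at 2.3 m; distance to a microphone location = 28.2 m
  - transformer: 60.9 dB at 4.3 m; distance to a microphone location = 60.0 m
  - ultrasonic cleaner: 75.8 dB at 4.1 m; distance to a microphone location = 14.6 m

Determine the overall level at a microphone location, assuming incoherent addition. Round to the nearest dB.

83 dB

First find each source's level at the receiver (point-source: −20·log₁₀(r/r_ref)), then combine on an intensity basis.
compressor: 90.6 − 20·log₁₀(9.9/3.9) = 90.6 − 8.09 = 82.51 dB.
blower: 80.9 − 20·log₁₀(28.2/2.3) = 80.9 − 21.77 = 59.13 dB.
transformer: 60.9 − 20·log₁₀(60.0/4.3) = 60.9 − 22.89 = 38.01 dB.
ultrasonic cleaner: 75.8 − 20·log₁₀(14.6/4.1) = 75.8 − 11.03 = 64.77 dB.
Σ 10^(L/10) = 1.820e+08 → L_total = 10·log₁₀(1.820e+08) = 82.60 dB.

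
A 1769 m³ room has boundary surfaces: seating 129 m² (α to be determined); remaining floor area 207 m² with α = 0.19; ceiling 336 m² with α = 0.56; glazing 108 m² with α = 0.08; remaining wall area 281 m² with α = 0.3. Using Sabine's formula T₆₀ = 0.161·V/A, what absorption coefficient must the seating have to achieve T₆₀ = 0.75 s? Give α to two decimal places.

Required total absorption A = 0.161·1769/0.75 = 379.75 m².
Absorption from the other surfaces = 207·0.19 + 336·0.56 + 108·0.08 + 281·0.3 = 320.43 m², so the seating must supply 59.32 m² over 129 m².
α = 59.32/129 = 0.460.

0.46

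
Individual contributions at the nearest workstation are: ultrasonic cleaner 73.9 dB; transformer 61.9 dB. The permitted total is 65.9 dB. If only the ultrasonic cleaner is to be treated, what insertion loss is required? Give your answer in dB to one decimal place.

Fixed contribution from the other source: Σ 10^(L/10) = 10^(61.9/10) = 1.549e+06 (61.90 dB).
To meet 65.9 dB overall, the treated ultrasonic cleaner may contribute at most 10^(65.9/10) − 1.549e+06 = 2.342e+06, i.e. 63.70 dB.
So the ultrasonic cleaner must be reduced from 73.9 to 63.70 dB: IL = 10.20 dB.

10.2 dB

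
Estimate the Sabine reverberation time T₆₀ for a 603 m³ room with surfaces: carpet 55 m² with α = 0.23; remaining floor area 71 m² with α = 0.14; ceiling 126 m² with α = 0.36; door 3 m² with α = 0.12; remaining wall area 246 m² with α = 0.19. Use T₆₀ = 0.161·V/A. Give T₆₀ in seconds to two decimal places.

0.84 s

Total absorption A = 55·0.23 + 71·0.14 + 126·0.36 + 3·0.12 + 246·0.19 = 115.05 m² sabins.
T₆₀ = 0.161·V/A = 0.161·603/115.05 = 0.844 s.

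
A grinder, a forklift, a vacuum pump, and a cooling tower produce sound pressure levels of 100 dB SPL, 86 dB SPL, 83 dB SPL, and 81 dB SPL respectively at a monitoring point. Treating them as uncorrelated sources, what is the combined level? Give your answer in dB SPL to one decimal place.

Incoherent sources combine by intensity addition: L_total = 10·log₁₀(Σ 10^(L_i/10)).
Σ 10^(L/10) = 10^(100/10) + 10^(86/10) + 10^(83/10) + 10^(81/10) = 1.072e+10.
L_total = 10·log₁₀(1.072e+10) = 100.30 dB SPL.

100.3 dB SPL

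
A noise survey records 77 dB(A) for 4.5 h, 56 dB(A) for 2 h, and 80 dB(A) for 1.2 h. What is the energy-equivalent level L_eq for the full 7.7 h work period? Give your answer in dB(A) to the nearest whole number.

L_eq = 10·log₁₀[(1/T)·Σ tᵢ·10^(Lᵢ/10)] with T = 7.7 h.
Σ tᵢ·10^(Lᵢ/10) = 4.5·10^(77/10) + 2·10^(56/10) + 1.2·10^(80/10) = 3.463e+08.
L_eq = 10·log₁₀(3.463e+08/7.7) = 76.53 dB(A).

77 dB(A)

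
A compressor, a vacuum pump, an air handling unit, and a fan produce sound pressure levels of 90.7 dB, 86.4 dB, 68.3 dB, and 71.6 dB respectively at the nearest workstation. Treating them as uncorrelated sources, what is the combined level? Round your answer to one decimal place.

Incoherent sources combine by intensity addition: L_total = 10·log₁₀(Σ 10^(L_i/10)).
Σ 10^(L/10) = 10^(90.7/10) + 10^(86.4/10) + 10^(68.3/10) + 10^(71.6/10) = 1.633e+09.
L_total = 10·log₁₀(1.633e+09) = 92.13 dB.

92.1 dB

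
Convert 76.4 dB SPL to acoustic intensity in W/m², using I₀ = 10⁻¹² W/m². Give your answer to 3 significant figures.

4.37e-05 W/m²

L = 10·log₁₀(I/I₀) ⇒ I = I₀·10^(L/10) = 10⁻¹² × 10^7.64.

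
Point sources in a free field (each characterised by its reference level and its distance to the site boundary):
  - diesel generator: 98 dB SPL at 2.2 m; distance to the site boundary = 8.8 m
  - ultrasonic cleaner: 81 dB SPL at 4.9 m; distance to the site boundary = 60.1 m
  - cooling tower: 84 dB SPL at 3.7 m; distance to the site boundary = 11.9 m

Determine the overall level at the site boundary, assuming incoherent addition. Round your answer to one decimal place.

86.2 dB SPL

Apply inverse-square spreading to bring every level to the receiver, then sum 10^(L/10).
diesel generator: 98 − 20·log₁₀(8.8/2.2) = 98 − 12.04 = 85.96 dB SPL.
ultrasonic cleaner: 81 − 20·log₁₀(60.1/4.9) = 81 − 21.77 = 59.23 dB SPL.
cooling tower: 84 − 20·log₁₀(11.9/3.7) = 84 − 10.15 = 73.85 dB SPL.
Σ 10^(L/10) = 4.195e+08 → L_total = 10·log₁₀(4.195e+08) = 86.23 dB SPL.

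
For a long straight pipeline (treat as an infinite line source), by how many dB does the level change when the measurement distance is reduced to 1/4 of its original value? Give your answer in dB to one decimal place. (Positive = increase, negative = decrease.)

Line-source spreading: ΔL = −10·log₁₀(r₂/r₁).
ΔL = −10·log₁₀(0.25) = +6.02 dB.

+6.0 dB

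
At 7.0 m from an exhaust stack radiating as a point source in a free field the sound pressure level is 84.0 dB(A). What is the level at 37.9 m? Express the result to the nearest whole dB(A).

Point-source attenuation: ΔL = 20·log₁₀(r₂/r₁) = 20·log₁₀(37.9/7.0) = 14.671 dB.
L₂ = 84.0 − 20·log₁₀(37.9/7.0) = 84.0 − 14.671 = 69.33 dB(A).

69 dB(A)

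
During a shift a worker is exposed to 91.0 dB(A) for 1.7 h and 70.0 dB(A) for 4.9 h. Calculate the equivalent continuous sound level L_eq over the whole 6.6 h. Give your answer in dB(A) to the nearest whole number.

Weight each interval's intensity by its duration and average over T = 6.6 h:
Σ tᵢ·10^(Lᵢ/10) = 1.7·10^(91.0/10) + 4.9·10^(70.0/10) = 2.189e+09.
L_eq = 10·log₁₀(2.189e+09/6.6) = 85.21 dB(A).

85 dB(A)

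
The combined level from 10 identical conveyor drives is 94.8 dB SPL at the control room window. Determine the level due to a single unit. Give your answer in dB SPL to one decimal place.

Dividing the total intensity by 10 lowers the level by 10·log₁₀ 10 = 10.000 dB: L₁ = 94.8 − 10.000.

84.8 dB SPL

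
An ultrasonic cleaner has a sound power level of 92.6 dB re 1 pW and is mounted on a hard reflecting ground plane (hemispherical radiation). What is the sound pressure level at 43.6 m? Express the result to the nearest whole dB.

Free-field hemispherical radiation: L_p = L_w − 10·log₁₀(2π·r²), r = 43.6 m.
2π·r² = 1.194e+04 m², 10·log₁₀ of that is 40.772 dB.
L_p = 92.6 − 40.772 = 51.83 dB.

52 dB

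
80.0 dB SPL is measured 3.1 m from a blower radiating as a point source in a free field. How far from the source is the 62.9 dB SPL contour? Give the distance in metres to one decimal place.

Point-source spreading drops the level by 20·log₁₀(r₂/r₁); inverting, r₂/r₁ = 10^(ΔL/20).
r₂ = 3.1·10^((80.0−62.9)/20) = 3.1·10^(17.1/20) = 22.20 m.

22.2 m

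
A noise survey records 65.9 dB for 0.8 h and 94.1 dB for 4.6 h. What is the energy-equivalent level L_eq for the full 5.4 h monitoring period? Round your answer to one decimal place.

Weight each interval's intensity by its duration and average over T = 5.4 h:
Σ tᵢ·10^(Lᵢ/10) = 0.8·10^(65.9/10) + 4.6·10^(94.1/10) = 1.183e+10.
L_eq = 10·log₁₀(1.183e+10/5.4) = 93.40 dB.

93.4 dB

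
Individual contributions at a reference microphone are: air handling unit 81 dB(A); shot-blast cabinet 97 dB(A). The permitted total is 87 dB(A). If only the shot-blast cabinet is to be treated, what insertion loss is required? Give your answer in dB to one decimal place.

11.3 dB

The untreated sources together contribute 10^(81/10) = 1.259e+08, i.e. 81.00 dB(A).
The limit corresponds to 10^(87/10) = 5.012e+08; subtracting the fixed part leaves 3.753e+08 for the shot-blast cabinet, i.e. 85.74 dB(A).
So the shot-blast cabinet must be reduced from 97 to 85.74 dB(A): IL = 11.26 dB.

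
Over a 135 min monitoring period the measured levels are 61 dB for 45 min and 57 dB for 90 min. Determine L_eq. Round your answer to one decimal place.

58.8 dB

Weight each interval's intensity by its duration and average over T = 135 min:
Σ tᵢ·10^(Lᵢ/10) = 45·10^(61/10) + 90·10^(57/10) = 1.018e+08.
L_eq = 10·log₁₀(1.018e+08/135) = 58.77 dB.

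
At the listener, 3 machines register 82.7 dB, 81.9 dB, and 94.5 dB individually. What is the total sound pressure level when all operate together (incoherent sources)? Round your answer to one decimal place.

95.0 dB

Incoherent sources combine by intensity addition: L_total = 10·log₁₀(Σ 10^(L_i/10)).
Σ 10^(L/10) = 10^(82.7/10) + 10^(81.9/10) + 10^(94.5/10) = 3.159e+09.
L_total = 10·log₁₀(3.159e+09) = 95.00 dB.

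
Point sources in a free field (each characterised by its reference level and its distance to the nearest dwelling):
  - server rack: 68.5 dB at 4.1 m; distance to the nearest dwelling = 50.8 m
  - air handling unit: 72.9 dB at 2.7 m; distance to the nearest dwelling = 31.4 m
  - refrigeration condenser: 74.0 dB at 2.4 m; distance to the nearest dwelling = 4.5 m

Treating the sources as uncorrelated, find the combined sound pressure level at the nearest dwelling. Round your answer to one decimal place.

68.7 dB

First find each source's level at the receiver (point-source: −20·log₁₀(r/r_ref)), then combine on an intensity basis.
server rack: 68.5 − 20·log₁₀(50.8/4.1) = 68.5 − 21.86 = 46.64 dB.
air handling unit: 72.9 − 20·log₁₀(31.4/2.7) = 72.9 − 21.31 = 51.59 dB.
refrigeration condenser: 74.0 − 20·log₁₀(4.5/2.4) = 74.0 − 5.46 = 68.54 dB.
Σ 10^(L/10) = 7.335e+06 → L_total = 10·log₁₀(7.335e+06) = 68.65 dB.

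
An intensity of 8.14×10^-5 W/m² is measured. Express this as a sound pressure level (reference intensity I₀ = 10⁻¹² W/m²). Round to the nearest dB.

79 dB

Dividing by I₀ shifts the exponent by 12: I/I₀ = 8.14×10^7.
L = 10·(0.9106 + 7) = 79.11 dB.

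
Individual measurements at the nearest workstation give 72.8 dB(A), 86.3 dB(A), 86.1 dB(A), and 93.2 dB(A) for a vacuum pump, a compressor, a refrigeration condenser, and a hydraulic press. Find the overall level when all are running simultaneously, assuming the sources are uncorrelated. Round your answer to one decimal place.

94.7 dB(A)

For uncorrelated sources the intensities add, so convert each level to linear form, sum, and take 10·log₁₀ of the total.
Σ 10^(L/10) = 10^(72.8/10) + 10^(86.3/10) + 10^(86.1/10) + 10^(93.2/10) = 2.942e+09.
L_total = 10·log₁₀(2.942e+09) = 94.69 dB(A).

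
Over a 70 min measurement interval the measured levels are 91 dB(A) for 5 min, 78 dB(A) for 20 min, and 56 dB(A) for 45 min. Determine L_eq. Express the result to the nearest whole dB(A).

80 dB(A)

L_eq = 10·log₁₀[(1/T)·Σ tᵢ·10^(Lᵢ/10)] with T = 70 min.
Σ tᵢ·10^(Lᵢ/10) = 5·10^(91/10) + 20·10^(78/10) + 45·10^(56/10) = 7.574e+09.
L_eq = 10·log₁₀(7.574e+09/70) = 80.34 dB(A).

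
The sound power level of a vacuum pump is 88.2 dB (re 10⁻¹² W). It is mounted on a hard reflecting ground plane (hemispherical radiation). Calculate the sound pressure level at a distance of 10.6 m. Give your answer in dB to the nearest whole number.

60 dB

L_p = L_w − 10·log₁₀(2π·r²) with r = 10.6 m.
2π·r² = 706 m², 10·log₁₀ of that is 28.488 dB.
L_p = 88.2 − 28.488 = 59.71 dB.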